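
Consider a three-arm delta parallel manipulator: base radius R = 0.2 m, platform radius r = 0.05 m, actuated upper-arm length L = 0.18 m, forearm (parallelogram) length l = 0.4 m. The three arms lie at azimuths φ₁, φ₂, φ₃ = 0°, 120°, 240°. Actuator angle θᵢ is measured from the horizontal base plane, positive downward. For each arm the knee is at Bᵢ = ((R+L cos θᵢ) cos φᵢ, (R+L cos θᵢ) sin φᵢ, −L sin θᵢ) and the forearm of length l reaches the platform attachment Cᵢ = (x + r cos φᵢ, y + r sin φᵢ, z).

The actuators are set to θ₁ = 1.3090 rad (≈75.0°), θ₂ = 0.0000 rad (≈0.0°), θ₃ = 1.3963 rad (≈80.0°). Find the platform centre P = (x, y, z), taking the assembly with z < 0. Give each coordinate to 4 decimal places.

centre 1 = (0.1966·cos0.0°, 0.1966·sin0.0°, -0.1739) = (0.1966, 0.0000, -0.1739)
centre 2 = (0.3300·cos120.0°, 0.3300·sin120.0°, 0.0000) = (-0.1650, 0.2858, 0.0000)
φ3=240.0°: virtual centre (-0.0906, -0.1570, -0.1773), radius l
subtract pairs → two planes through P
plane₁₂: -0.7232x+0.5716y+0.3477z = 0.0400
det = 0.5554;  x = -0.0179+0.1896z,  y = 0.0474+-0.3685z
quadratic in z: (1.1717)z²+(0.2315)z+(-0.0815)=0, √Δ=0.6601 → z ∈ {-0.3804, 0.1829}; z = -0.3804 (taking z<0)
x = -0.0900, y = 0.1876

(-0.0900, 0.1876, -0.3804)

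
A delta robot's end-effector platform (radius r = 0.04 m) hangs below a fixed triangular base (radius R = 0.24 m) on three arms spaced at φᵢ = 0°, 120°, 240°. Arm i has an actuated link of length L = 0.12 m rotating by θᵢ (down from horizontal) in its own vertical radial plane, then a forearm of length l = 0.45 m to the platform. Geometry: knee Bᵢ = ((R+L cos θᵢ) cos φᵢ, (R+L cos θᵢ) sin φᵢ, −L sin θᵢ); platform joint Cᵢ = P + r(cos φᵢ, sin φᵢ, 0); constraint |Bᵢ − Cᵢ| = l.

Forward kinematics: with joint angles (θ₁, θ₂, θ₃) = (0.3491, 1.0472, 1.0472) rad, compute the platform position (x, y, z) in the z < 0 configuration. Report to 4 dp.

(0.0848, 0.0000, -0.4290)

φ1=0.0°: virtual centre (0.3128, 0.0000, -0.0410), radius l
arm 2 at φ=120.0°: ρ2 = 0.2600;  S2 = (-0.1300, 0.2252, -0.1039)
S3 = (0.2600·cos240.0°, 0.2600·sin240.0°, -0.1039) = (-0.1300, -0.2252, -0.1039)
eliminate P² terms by subtracting sphere 1 from 2 and 3
plane₁₂: -0.8855x+0.4503y+-0.1258z = -0.0211
Cramer: x(z) = 0.0238-0.1420z;  y(z) = 0.0000+0.0000z
quadratic in z: (1.0202)z²+(0.1642)z+(-0.1173)=0, √Δ=0.7112 → z ∈ {-0.4290, 0.2681}; z = -0.4290 (taking z<0)
x = 0.0848, y = 0.0000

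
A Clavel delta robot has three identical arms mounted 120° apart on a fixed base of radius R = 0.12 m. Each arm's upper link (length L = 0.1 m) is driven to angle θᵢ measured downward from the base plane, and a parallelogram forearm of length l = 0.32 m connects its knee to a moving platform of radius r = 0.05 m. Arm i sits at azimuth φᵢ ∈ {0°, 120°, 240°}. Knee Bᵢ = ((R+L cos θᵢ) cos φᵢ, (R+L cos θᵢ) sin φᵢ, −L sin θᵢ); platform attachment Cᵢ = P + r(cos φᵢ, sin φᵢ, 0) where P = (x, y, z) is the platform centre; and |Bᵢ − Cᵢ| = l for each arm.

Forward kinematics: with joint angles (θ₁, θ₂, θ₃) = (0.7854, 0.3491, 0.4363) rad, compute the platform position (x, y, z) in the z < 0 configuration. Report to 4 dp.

(-0.0542, 0.0098, -0.3243)

arm 1 at φ=0.0°: e+L cos θ1 = 0.1407;  O1 = (0.1407, 0.0000, -0.0707)
φ2=120.0°: virtual centre (-0.0820, 0.1420, -0.0342), radius l
φ3=240.0°: virtual centre (-0.0803, -0.1391, -0.0423), radius l
|O₂|²−|O₁|² = 0.0033;  |O₃|²−|O₁|² = 0.0028
[-0.4454 0.2840 0.0730]·P = 0.0033;  [-0.4421 -0.2782 0.0569]·P = 0.0028
Cramer: x(z) = -0.0068+0.1462z;  y(z) = 0.0008-0.0278z
sphere 1 gives Az²+Bz+C=0 with A=1.0221, B=0.0982, C=-0.0756;  B²−4AC=0.3189;  roots -0.3243, 0.2282;  negative root z = -0.3243
x = -0.0542, y = 0.0098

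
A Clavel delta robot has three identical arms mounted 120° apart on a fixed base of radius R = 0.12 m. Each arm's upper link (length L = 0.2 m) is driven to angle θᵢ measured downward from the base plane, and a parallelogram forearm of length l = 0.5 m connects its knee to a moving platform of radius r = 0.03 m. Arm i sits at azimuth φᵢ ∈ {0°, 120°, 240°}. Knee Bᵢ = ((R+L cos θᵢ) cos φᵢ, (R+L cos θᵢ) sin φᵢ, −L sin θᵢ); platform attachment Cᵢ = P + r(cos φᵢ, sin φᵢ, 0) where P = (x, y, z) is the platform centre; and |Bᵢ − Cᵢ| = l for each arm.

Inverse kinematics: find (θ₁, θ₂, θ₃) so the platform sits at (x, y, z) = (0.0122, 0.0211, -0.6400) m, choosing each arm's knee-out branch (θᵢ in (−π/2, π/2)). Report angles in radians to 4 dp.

θ₁ = 1.0469, θ₂ = 1.0470, θ₃ = 1.1345

arm 1 (φ=0.0°): x'=0.0122, y'=0.0211
  A cos θ + B sin θ = C:  0.0778·cos θ + -0.6400·sin θ = -0.5152
  θ1 = atan2(B,A) + arccos(C/0.6447) = 1.0469
φ2=120.0° → target in arm frame (0.0122, -0.0211)
  A cos θ + B sin θ = C:  0.0778·cos θ + -0.6400·sin θ = -0.5153
  √(A²+B²)=0.6447;  θ2 = -1.4498+2.4968 ≈ 1.0470
arm 3 (φ=240.0°): x'=-0.0244, y'=0.0000
  A=0.1144, B=-0.6400, C=(l²−L²−A²−y'²−z²)/(2L)=-0.5317
  γ=atan2(-0.6400,0.1144)=-1.3940;  ψ=arccos(-0.8178)=2.5284;  θ3=γ+ψ≈1.1345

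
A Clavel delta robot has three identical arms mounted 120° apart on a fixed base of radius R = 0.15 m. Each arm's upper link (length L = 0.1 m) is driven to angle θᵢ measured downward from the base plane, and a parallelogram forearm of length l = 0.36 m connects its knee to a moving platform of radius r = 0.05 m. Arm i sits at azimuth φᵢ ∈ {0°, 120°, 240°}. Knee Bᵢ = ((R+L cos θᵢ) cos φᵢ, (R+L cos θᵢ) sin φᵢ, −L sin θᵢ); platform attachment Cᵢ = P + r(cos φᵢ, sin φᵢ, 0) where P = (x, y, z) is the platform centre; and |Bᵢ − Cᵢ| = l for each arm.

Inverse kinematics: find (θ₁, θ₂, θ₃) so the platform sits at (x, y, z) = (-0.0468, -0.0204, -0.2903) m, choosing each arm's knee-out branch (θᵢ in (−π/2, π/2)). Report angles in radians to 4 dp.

φ1=0.0° → target in arm frame (-0.0468, -0.0204)
  e−x'=0.1468;  (l²−L²−(e−x')²−y'²−z²)/2L = 0.0668
  γ=atan2(-0.2903,0.1468)=-1.1026;  ψ=arccos(0.2053)=1.3640;  θ1=γ+ψ≈0.2614
rotate P by −φ2: (0.0057, 0.0507, -0.2903)
  A cos θ + B sin θ = C:  0.0943·cos θ + -0.2903·sin θ = 0.1193
  γ=atan2(-0.2903,0.0943)=-1.2568;  ψ=arccos(0.3910)=1.1691;  θ2=γ+ψ≈-0.0877
φ3=240.0° → target in arm frame (0.0411, -0.0303)
  A cos θ + B sin θ = C:  0.0589·cos θ + -0.2903·sin θ = 0.1547
  γ=atan2(-0.2903,0.0589)=-1.3705;  ψ=arccos(0.5221)=1.0215;  θ3=γ+ψ≈-0.3491

θ₁ = 0.2614, θ₂ = -0.0877, θ₃ = -0.3491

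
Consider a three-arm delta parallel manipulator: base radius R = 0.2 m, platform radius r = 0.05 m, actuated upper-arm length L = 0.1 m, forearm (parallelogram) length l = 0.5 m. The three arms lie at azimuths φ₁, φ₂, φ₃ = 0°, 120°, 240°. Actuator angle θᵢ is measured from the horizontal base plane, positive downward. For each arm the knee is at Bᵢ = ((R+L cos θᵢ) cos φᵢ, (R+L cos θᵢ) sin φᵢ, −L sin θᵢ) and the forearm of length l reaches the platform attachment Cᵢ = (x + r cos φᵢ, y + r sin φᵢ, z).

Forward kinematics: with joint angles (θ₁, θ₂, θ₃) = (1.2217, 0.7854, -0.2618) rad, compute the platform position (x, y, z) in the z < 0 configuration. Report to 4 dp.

(-0.1307, -0.1163, -0.4645)

φ1=0.0°: virtual centre (0.1842, 0.0000, -0.0940), radius l
φ2=120.0°: virtual centre (-0.1104, 0.1911, -0.0707), radius l
φ3=240.0°: virtual centre (-0.1233, -0.2136, 0.0259), radius l
eliminate P² terms by subtracting sphere 1 from 2 and 3
linear system: -0.5891x+0.3823y = 0.0110−0.0465z; -0.6150x+-0.4271y = 0.0187−0.2397z
det = 0.4867;  x = -0.0243+0.2291z,  y = -0.0088+0.2314z
sphere 1 gives Az²+Bz+C=0 with A=1.1060, B=0.0883, C=-0.1976;  B²−4AC=0.8820;  roots -0.4645, 0.3847;  negative root z = -0.4645
x = -0.1307, y = -0.1163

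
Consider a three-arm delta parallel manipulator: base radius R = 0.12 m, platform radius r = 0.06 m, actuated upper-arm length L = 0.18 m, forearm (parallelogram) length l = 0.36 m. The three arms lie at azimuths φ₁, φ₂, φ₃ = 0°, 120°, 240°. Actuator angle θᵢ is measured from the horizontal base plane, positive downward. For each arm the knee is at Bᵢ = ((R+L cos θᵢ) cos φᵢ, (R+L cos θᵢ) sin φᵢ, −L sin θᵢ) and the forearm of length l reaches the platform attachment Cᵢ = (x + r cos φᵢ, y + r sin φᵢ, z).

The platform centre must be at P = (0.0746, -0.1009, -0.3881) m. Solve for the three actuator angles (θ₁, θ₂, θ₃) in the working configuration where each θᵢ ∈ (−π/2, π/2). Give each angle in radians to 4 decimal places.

φ1=0.0° → target in arm frame (0.0746, -0.1009)
  A cos θ + B sin θ = C:  -0.0146·cos θ + -0.3881·sin θ = -0.1773
  θ1 = atan2(B,A) + arccos(C/0.3884) = 0.4364
φ2=120.0° → target in arm frame (-0.1247, -0.0142)
  e−x'=0.1847;  (l²−L²−(e−x')²−y'²−z²)/2L = -0.2437
  θ2 = atan2(B,A) + arccos(C/0.4298) = 1.0470
arm 3 (φ=240.0°): x'=0.0501, y'=0.1151
  A=0.0099, B=-0.3881, C=(l²−L²−A²−y'²−z²)/(2L)=-0.1854
  θ3 = atan2(B,A) + arccos(C/0.3882) = 0.5235

θ₁ = 0.4364, θ₂ = 1.0470, θ₃ = 0.5235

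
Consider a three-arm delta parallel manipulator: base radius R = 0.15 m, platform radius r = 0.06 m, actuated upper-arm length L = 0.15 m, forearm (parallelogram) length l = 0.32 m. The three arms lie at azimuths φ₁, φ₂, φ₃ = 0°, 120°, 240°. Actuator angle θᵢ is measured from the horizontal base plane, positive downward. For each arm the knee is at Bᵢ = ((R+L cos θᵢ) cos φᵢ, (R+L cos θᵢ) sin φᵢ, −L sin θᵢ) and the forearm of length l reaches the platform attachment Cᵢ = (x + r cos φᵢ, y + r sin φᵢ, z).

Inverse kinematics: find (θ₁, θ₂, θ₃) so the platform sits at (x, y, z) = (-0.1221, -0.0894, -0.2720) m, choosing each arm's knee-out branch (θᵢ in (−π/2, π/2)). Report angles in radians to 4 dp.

φ1=0.0° → target in arm frame (-0.1221, -0.0894)
  A=0.2121, B=-0.2720, C=(l²−L²−A²−y'²−z²)/(2L)=-0.1569
  γ=atan2(-0.2720,0.2121)=-0.9085;  ψ=arccos(-0.4548)=2.0430;  θ1=γ+ψ≈1.1345
rotate P by −φ2: (-0.0164, 0.1504, -0.2720)
  e−x'=0.1064;  (l²−L²−(e−x')²−y'²−z²)/2L = -0.0934
  γ=atan2(-0.2720,0.1064)=-1.1980;  ψ=arccos(-0.3199)=1.8965;  θ2=γ+ψ≈0.6984
rotate P by −φ3: (0.1385, -0.0610, -0.2720)
  e−x'=-0.0485;  (l²−L²−(e−x')²−y'²−z²)/2L = -0.0005
  θ3 = atan2(B,A) + arccos(C/0.2763) = -0.1744

θ₁ = 1.1345, θ₂ = 0.6984, θ₃ = -0.1744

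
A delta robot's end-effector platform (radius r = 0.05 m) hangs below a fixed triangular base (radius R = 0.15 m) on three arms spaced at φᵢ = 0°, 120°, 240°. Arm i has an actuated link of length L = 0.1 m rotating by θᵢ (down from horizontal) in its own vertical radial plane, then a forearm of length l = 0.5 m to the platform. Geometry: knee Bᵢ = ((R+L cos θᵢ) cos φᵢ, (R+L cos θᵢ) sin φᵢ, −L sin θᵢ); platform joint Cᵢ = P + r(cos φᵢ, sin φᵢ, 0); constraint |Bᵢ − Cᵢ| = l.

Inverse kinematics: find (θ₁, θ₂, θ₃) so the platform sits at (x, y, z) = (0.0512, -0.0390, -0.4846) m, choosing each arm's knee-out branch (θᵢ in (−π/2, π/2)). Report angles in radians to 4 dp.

φ1=0.0° → target in arm frame (0.0512, -0.0390)
  A=0.0488, B=-0.4846, C=(l²−L²−A²−y'²−z²)/(2L)=0.0063
  γ=atan2(-0.4846,0.0488)=-1.4704;  ψ=arccos(0.0129)=1.5579;  θ1=γ+ψ≈0.0874
rotate P by −φ2: (-0.0594, -0.0248, -0.4846)
  A=0.1594, B=-0.4846, C=(l²−L²−A²−y'²−z²)/(2L)=-0.1043
  √(A²+B²)=0.5101;  θ2 = -1.2531+1.7766 ≈ 0.5236
rotate P by −φ3: (0.0082, 0.0638, -0.4846)
  e−x'=0.0918;  (l²−L²−(e−x')²−y'²−z²)/2L = -0.0367
  γ=atan2(-0.4846,0.0918)=-1.3835;  ψ=arccos(-0.0745)=1.6453;  θ3=γ+ψ≈0.2618

θ₁ = 0.0874, θ₂ = 0.5236, θ₃ = 0.2618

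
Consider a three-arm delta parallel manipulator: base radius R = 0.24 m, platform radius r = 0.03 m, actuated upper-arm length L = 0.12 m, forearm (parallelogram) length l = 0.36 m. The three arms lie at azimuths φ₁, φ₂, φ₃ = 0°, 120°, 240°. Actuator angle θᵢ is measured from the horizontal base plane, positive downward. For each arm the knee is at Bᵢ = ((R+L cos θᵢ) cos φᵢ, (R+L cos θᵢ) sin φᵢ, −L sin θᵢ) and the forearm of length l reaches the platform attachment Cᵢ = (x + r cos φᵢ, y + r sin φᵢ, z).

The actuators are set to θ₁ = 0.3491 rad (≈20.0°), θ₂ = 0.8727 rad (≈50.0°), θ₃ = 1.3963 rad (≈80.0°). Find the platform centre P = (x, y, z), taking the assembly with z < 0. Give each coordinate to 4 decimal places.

centre 1 = (0.3228·cos0.0°, 0.3228·sin0.0°, -0.0410) = (0.3228, 0.0000, -0.0410)
arm 2 at φ=120.0°: ρ2 = 0.2871;  centre 2 = (-0.1436, 0.2487, -0.0919)
centre 3 = (0.2308·cos240.0°, 0.2308·sin240.0°, -0.1182) = (-0.1154, -0.1999, -0.1182)
|centre ₂|²−|centre ₁|² = -0.0150;  |centre ₃|²−|centre ₁|² = -0.0386
plane₁₂: -0.9327x+0.4973y+-0.1018z = -0.0150
det = 0.8087;  x = 0.0311+-0.1452z,  y = 0.0283+-0.0676z
into |P−centre ₁|² = l²: 1.0256z² + 0.1629z + -0.0421 = 0;  Δ = 0.1991;  z = -0.2970 or 0.1381 → z<0 root = -0.2970
x = 0.0743, y = 0.0484

(0.0743, 0.0484, -0.2970)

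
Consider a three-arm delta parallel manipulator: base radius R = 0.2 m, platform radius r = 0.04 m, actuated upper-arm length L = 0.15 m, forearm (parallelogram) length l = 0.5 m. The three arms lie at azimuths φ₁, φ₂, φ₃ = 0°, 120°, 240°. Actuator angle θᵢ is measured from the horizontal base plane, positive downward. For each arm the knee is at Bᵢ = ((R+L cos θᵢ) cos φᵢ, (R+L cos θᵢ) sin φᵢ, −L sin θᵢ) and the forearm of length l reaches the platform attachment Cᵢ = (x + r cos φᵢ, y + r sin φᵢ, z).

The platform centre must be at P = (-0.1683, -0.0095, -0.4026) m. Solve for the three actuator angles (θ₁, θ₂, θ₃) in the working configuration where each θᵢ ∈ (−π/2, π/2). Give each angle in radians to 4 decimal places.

θ₁ = 0.9600, θ₂ = -0.0876, θ₃ = -0.1746

rotate P by −φ1: (-0.1683, -0.0095, -0.4026)
  A cos θ + B sin θ = C:  0.3283·cos θ + -0.4026·sin θ = -0.1415
  γ=atan2(-0.4026,0.3283)=-0.8867;  ψ=arccos(-0.2724)=1.8467;  θ1=γ+ψ≈0.9600
arm 2 (φ=120.0°): x'=0.0759, y'=0.1505
  e−x'=0.0841;  (l²−L²−(e−x')²−y'²−z²)/2L = 0.1190
  θ2 = atan2(B,A) + arccos(C/0.4113) = -0.0876
rotate P by −φ3: (0.0924, -0.1410, -0.4026)
  A cos θ + B sin θ = C:  0.0676·cos θ + -0.4026·sin θ = 0.1365
  γ=atan2(-0.4026,0.0676)=-1.4044;  ψ=arccos(0.3344)=1.2298;  θ3=γ+ψ≈-0.1746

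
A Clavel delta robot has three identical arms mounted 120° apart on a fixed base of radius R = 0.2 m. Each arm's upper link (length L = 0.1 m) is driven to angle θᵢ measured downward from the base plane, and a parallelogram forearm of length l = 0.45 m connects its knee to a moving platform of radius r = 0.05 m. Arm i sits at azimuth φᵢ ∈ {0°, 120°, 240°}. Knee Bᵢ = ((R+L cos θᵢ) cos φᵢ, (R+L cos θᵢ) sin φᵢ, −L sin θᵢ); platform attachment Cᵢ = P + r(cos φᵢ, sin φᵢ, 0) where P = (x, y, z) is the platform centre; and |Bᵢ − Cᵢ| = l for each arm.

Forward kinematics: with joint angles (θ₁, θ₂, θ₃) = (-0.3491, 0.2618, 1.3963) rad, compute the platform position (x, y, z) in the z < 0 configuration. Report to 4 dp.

(0.1349, 0.1258, -0.3839)

S1 = (0.2440·cos0.0°, 0.2440·sin0.0°, 0.0342) = (0.2440, 0.0000, 0.0342)
arm 2 at φ=120.0°: e+L cos θ2 = 0.2466;  S2 = (-0.1233, 0.2136, -0.0259)
arm 3 at φ=240.0°: e+L cos θ3 = 0.1674;  S3 = (-0.0837, -0.1449, -0.0985)
eliminate P² terms by subtracting sphere 1 from 2 and 3
[-0.7345 0.4271 -0.1202]·P = 0.0008;  [-0.6553 -0.2899 -0.2654]·P = -0.0230
Cramer: x(z) = 0.0195-0.3007z;  y(z) = 0.0353-0.2357z
into |P−S₁|² = l²: 1.1460z² + 0.0500z + -0.1497 = 0;  Δ = 0.6886;  z = -0.3839 or 0.3403 → z<0 root = -0.3839
x = 0.1349, y = 0.1258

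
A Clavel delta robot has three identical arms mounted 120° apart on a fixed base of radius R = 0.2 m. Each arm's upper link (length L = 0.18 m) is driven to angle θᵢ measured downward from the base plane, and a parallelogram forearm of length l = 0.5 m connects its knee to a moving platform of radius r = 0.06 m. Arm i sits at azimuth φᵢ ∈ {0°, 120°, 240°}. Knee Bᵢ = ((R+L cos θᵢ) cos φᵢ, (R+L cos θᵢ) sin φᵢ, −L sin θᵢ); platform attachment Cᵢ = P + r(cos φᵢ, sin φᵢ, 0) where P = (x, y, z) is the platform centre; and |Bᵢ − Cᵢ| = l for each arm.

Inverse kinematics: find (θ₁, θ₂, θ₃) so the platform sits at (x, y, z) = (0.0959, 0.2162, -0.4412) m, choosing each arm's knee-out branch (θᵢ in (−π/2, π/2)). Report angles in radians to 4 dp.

φ1=0.0° → target in arm frame (0.0959, 0.2162)
  A cos θ + B sin θ = C:  0.0441·cos θ + -0.4412·sin θ = -0.0715
  θ1 = atan2(B,A) + arccos(C/0.4434) = 0.2616
φ2=120.0° → target in arm frame (0.1393, -0.1912)
  A cos θ + B sin θ = C:  0.0007·cos θ + -0.4412·sin θ = -0.0378
  γ=atan2(-0.4412,0.0007)=-1.5692;  ψ=arccos(-0.0856)=1.6565;  θ2=γ+ψ≈0.0873
arm 3 (φ=240.0°): x'=-0.2352, y'=-0.0250
  A cos θ + B sin θ = C:  0.3752·cos θ + -0.4412·sin θ = -0.3290
  θ3 = atan2(B,A) + arccos(C/0.5792) = 1.3089

θ₁ = 0.2616, θ₂ = 0.0873, θ₃ = 1.3089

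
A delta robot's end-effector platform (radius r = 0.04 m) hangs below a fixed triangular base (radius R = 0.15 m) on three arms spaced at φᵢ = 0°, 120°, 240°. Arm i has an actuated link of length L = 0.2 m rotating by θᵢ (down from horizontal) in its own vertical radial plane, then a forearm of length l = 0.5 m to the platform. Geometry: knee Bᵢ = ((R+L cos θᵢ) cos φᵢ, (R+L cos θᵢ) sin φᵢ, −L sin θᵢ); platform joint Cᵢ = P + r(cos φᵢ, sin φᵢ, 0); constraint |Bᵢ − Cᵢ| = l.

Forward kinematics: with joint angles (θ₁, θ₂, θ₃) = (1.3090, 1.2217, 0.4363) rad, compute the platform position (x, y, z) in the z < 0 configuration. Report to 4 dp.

centre 1 = (0.1618·cos0.0°, 0.1618·sin0.0°, -0.1932) = (0.1618, 0.0000, -0.1932)
φ2=120.0°: virtual centre (-0.0892, 0.1545, -0.1879), radius l
centre 3 = (0.2913·cos240.0°, 0.2913·sin240.0°, -0.0845) = (-0.1456, -0.2522, -0.0845)
|centre ₂|²−|centre ₁|² = 0.0037;  |centre ₃|²−|centre ₁|² = 0.0285
linear system: -0.5019x+0.3090y = 0.0037−0.0105z; -0.6148x+-0.5045y = 0.0285−0.2173z
det = 0.4432;  x = -0.0240+0.1635z,  y = -0.0272+0.2316z
sphere 1 gives Az²+Bz+C=0 with A=1.0804, B=0.3130, C=-0.1774;  B²−4AC=0.8647;  roots -0.5752, 0.2855;  negative root z = -0.5752
x = -0.1181, y = -0.1604

(-0.1181, -0.1604, -0.5752)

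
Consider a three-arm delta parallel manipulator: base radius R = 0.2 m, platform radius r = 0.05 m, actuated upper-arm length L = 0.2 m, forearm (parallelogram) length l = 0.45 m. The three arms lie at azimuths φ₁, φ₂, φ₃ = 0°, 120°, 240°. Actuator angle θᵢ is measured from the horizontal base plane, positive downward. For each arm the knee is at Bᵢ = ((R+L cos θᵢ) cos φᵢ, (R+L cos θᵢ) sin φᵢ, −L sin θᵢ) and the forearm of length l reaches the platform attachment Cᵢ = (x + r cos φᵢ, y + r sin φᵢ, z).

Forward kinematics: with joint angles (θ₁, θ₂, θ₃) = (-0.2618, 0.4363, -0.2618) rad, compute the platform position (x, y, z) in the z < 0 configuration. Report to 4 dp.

(0.0387, -0.0671, -0.2728)

φ1=0.0°: virtual centre (0.3432, 0.0000, 0.0518), radius l
arm 2 at φ=120.0°: (R−r)+L cos θ2 = 0.3313;  centre 2 = (-0.1656, 0.2869, -0.0845)
φ3=240.0°: virtual centre (-0.1716, -0.2972, 0.0518), radius l
subtract pairs → two planes through P
plane₁₂: -1.0176x+0.5738y+-0.2726z = -0.0036
det = 1.1956;  x = 0.0018+-0.1355z,  y = -0.0031+0.2347z
sphere 1 gives Az²+Bz+C=0 with A=1.0734, B=-0.0124, C=-0.0833;  B²−4AC=0.3576;  roots -0.2728, 0.2843;  negative root z = -0.2728
x = 0.0387, y = -0.0671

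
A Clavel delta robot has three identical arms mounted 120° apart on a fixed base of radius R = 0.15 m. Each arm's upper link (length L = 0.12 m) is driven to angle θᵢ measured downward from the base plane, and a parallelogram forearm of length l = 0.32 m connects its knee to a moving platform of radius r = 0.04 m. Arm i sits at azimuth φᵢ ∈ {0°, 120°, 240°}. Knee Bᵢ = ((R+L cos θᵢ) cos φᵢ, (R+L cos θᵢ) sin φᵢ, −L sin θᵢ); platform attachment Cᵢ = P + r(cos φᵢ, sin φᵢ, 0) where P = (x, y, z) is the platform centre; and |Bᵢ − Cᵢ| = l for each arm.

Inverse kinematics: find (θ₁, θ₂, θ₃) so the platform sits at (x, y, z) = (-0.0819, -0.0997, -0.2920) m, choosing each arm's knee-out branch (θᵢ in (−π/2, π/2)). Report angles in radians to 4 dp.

rotate P by −φ1: (-0.0819, -0.0997, -0.2920)
  A cos θ + B sin θ = C:  0.1919·cos θ + -0.2920·sin θ = -0.1835
  θ1 = atan2(B,A) + arccos(C/0.3494) = 1.1342
arm 2 (φ=120.0°): x'=-0.0454, y'=0.1208
  A cos θ + B sin θ = C:  0.1554·cos θ + -0.2920·sin θ = -0.1500
  γ=atan2(-0.2920,0.1554)=-1.0817;  ψ=arccos(-0.4535)=2.0414;  θ2=γ+ψ≈0.9597
rotate P by −φ3: (0.1273, -0.0211, -0.2920)
  A=-0.0173, B=-0.2920, C=(l²−L²−A²−y'²−z²)/(2L)=0.0083
  √(A²+B²)=0.2925;  θ3 = -1.6299+1.5424 ≈ -0.0875

θ₁ = 1.1342, θ₂ = 0.9597, θ₃ = -0.0875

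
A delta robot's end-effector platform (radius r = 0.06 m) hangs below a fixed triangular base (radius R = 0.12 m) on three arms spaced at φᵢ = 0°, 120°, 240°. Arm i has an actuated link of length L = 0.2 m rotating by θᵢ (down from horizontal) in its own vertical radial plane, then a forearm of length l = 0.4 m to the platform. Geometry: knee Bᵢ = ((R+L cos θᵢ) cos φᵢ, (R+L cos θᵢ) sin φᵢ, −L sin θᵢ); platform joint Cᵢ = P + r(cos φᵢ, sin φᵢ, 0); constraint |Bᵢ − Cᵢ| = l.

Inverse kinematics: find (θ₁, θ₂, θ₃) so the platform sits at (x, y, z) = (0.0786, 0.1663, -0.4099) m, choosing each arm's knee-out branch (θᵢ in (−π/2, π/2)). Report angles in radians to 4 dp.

φ1=0.0° → target in arm frame (0.0786, 0.1663)
  A cos θ + B sin θ = C:  -0.0186·cos θ + -0.4099·sin θ = -0.1900
  θ1 = atan2(B,A) + arccos(C/0.4103) = 0.4362
φ2=120.0° → target in arm frame (0.1047, -0.1512)
  A cos θ + B sin θ = C:  -0.0447·cos θ + -0.4099·sin θ = -0.1822
  √(A²+B²)=0.4123;  θ2 = -1.6795+2.0285 ≈ 0.3491
rotate P by −φ3: (-0.1833, -0.0151, -0.4099)
  A cos θ + B sin θ = C:  0.2433·cos θ + -0.4099·sin θ = -0.2686
  γ=atan2(-0.4099,0.2433)=-1.0351;  ψ=arccos(-0.5635)=2.1695;  θ3=γ+ψ≈1.1344

θ₁ = 0.4362, θ₂ = 0.3491, θ₃ = 1.1344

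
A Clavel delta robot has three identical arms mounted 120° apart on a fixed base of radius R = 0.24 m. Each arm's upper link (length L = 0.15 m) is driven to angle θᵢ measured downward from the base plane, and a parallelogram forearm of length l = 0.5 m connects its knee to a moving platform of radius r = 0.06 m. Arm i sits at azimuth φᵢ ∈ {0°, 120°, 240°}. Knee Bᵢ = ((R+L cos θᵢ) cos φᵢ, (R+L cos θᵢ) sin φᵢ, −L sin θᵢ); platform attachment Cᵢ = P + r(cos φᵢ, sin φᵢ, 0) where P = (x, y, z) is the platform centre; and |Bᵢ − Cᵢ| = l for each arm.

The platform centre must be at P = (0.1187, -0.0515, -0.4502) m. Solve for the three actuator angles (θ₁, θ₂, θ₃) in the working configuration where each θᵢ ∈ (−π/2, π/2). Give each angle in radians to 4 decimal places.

rotate P by −φ1: (0.1187, -0.0515, -0.4502)
  e−x'=0.0613;  (l²−L²−(e−x')²−y'²−z²)/2L = 0.0614
  γ=atan2(-0.4502,0.0613)=-1.4355;  ψ=arccos(0.1351)=1.4353;  θ1=γ+ψ≈-0.0001
φ2=120.0° → target in arm frame (-0.1040, -0.0770)
  A cos θ + B sin θ = C:  0.2840·cos θ + -0.4502·sin θ = -0.2058
  θ2 = atan2(B,A) + arccos(C/0.5323) = 0.9597
φ3=240.0° → target in arm frame (-0.0147, 0.1285)
  e−x'=0.1947;  (l²−L²−(e−x')²−y'²−z²)/2L = -0.0988
  θ3 = atan2(B,A) + arccos(C/0.4905) = 0.6110

θ₁ = -0.0001, θ₂ = 0.9597, θ₃ = 0.6110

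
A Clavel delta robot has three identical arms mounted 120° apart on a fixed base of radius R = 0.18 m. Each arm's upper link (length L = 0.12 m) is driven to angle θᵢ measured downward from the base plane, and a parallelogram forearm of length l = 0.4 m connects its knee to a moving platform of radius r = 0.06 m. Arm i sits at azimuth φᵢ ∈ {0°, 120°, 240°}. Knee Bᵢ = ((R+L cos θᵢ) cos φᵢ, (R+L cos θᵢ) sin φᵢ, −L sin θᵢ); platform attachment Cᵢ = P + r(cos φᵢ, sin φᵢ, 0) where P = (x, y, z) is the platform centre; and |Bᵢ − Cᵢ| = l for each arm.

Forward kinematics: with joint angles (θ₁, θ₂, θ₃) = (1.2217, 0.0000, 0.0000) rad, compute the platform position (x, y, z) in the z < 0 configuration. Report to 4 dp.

(-0.1694, 0.0000, -0.3382)

φ1=0.0°: virtual centre (0.1610, 0.0000, -0.1128), radius l
S2 = (0.2400·cos120.0°, 0.2400·sin120.0°, 0.0000) = (-0.1200, 0.2078, 0.0000)
arm 3 at φ=240.0°: e+L cos θ3 = 0.2400;  S3 = (-0.1200, -0.2078, 0.0000)
|S₂|²−|S₁|² = 0.0189;  |S₃|²−|S₁|² = 0.0189
[-0.5621 0.4157 0.2255]·P = 0.0189;  [-0.5621 -0.4157 0.2255]·P = 0.0189
det = 0.4673;  x = -0.0337+0.4012z,  y = 0.0000+0.0000z
quadratic in z: (1.1610)z²+(0.0692)z+(-0.1094)=0, √Δ=0.7160 → z ∈ {-0.3382, 0.2785}; z = -0.3382 (taking z<0)
x = -0.1694, y = 0.0000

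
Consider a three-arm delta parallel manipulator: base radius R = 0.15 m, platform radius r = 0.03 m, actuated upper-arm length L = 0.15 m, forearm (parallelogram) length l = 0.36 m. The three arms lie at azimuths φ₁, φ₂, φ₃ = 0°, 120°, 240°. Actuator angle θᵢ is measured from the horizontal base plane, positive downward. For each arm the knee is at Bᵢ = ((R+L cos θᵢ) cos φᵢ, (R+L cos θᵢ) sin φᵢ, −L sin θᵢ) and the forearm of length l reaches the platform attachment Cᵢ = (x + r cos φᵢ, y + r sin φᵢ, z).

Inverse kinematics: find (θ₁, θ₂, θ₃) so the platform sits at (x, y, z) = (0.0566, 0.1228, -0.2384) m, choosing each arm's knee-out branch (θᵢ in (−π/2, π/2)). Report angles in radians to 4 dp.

θ₁ = -0.1748, θ₂ = -0.3495, θ₃ = 0.9596

φ1=0.0° → target in arm frame (0.0566, 0.1228)
  A=0.0634, B=-0.2384, C=(l²−L²−A²−y'²−z²)/(2L)=0.1039
  θ1 = atan2(B,A) + arccos(C/0.2467) = -0.1748
rotate P by −φ2: (0.0780, -0.1104, -0.2384)
  e−x'=0.0420;  (l²−L²−(e−x')²−y'²−z²)/2L = 0.1210
  θ2 = atan2(B,A) + arccos(C/0.2421) = -0.3495
arm 3 (φ=240.0°): x'=-0.1346, y'=-0.0124
  A cos θ + B sin θ = C:  0.2546·cos θ + -0.2384·sin θ = -0.0491
  γ=atan2(-0.2384,0.2546)=-0.7525;  ψ=arccos(-0.1408)=1.7121;  θ3=γ+ψ≈0.9596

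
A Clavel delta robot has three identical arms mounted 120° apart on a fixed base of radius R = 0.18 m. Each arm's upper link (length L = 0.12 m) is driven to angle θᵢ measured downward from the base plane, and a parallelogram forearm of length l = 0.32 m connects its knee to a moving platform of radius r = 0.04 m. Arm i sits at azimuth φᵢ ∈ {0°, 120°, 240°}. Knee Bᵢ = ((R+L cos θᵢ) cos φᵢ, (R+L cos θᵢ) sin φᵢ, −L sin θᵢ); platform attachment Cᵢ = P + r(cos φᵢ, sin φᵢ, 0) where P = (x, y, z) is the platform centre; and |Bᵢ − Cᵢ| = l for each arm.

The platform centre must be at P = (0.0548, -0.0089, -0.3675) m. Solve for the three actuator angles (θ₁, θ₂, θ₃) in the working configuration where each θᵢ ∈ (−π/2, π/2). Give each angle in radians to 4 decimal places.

θ₁ = 0.8723, θ₂ = 1.3964, θ₃ = 1.3086

rotate P by −φ1: (0.0548, -0.0089, -0.3675)
  A cos θ + B sin θ = C:  0.0852·cos θ + -0.3675·sin θ = -0.2266
  θ1 = atan2(B,A) + arccos(C/0.3772) = 0.8723
φ2=120.0° → target in arm frame (-0.0351, -0.0430)
  A=0.1751, B=-0.3675, C=(l²−L²−A²−y'²−z²)/(2L)=-0.3315
  √(A²+B²)=0.4071;  θ2 = -1.1261+2.5225 ≈ 1.3964
arm 3 (φ=240.0°): x'=-0.0197, y'=0.0519
  A=0.1597, B=-0.3675, C=(l²−L²−A²−y'²−z²)/(2L)=-0.3136
  √(A²+B²)=0.4007;  θ3 = -1.1609+2.4695 ≈ 1.3086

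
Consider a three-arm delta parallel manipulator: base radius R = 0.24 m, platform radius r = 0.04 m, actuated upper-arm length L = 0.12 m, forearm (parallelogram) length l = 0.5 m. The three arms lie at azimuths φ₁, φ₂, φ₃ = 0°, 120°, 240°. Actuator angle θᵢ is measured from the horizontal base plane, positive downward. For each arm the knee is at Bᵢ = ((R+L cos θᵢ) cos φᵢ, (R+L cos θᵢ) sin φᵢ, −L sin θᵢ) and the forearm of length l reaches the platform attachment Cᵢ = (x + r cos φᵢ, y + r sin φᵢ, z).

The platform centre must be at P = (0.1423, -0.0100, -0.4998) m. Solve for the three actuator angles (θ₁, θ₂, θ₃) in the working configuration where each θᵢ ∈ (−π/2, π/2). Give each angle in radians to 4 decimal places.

θ₁ = 0.2615, θ₂ = 1.3963, θ₃ = 1.3088

φ1=0.0° → target in arm frame (0.1423, -0.0100)
  e−x'=0.0577;  (l²−L²−(e−x')²−y'²−z²)/2L = -0.0735
  γ=atan2(-0.4998,0.0577)=-1.4559;  ψ=arccos(-0.1460)=1.7173;  θ1=γ+ψ≈0.2615
arm 2 (φ=120.0°): x'=-0.0798, y'=-0.1182
  A cos θ + B sin θ = C:  0.2798·cos θ + -0.4998·sin θ = -0.4436
  γ=atan2(-0.4998,0.2798)=-1.0604;  ψ=arccos(-0.7745)=2.4567;  θ2=γ+ψ≈1.3963
rotate P by −φ3: (-0.0625, 0.1282, -0.4998)
  A cos θ + B sin θ = C:  0.2625·cos θ + -0.4998·sin θ = -0.4148
  √(A²+B²)=0.5645;  θ3 = -1.0872+2.3960 ≈ 1.3088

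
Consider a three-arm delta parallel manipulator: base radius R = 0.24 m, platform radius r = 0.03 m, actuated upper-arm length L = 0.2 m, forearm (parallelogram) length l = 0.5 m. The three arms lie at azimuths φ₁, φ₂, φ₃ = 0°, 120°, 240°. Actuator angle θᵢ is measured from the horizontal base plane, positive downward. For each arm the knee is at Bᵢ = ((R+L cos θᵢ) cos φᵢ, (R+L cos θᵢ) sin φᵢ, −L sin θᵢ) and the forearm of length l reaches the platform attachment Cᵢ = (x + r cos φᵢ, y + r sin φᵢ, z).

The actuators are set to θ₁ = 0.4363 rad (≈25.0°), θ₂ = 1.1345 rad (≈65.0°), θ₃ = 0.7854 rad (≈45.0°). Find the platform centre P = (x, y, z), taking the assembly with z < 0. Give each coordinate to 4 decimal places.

O1 = (0.3913·cos0.0°, 0.3913·sin0.0°, -0.0845) = (0.3913, 0.0000, -0.0845)
O2 = (0.2945·cos120.0°, 0.2945·sin120.0°, -0.1813) = (-0.1473, 0.2551, -0.1813)
φ3=240.0°: virtual centre (-0.1757, -0.3043, -0.1414), radius l
|O₂|²−|O₁|² = -0.0406;  |O₃|²−|O₁|² = -0.0167
[-1.0770 0.5101 -0.1935]·P = -0.0406;  [-1.1339 -0.6087 -0.1138]·P = -0.0167
det = 1.2340;  x = 0.0270+-0.1425z,  y = -0.0227+0.0785z
sphere 1 gives Az²+Bz+C=0 with A=1.0265, B=0.2693, C=-0.1096;  B²−4AC=0.5226;  roots -0.4833, 0.2210;  negative root z = -0.4833
x = 0.0958, y = -0.0607

(0.0958, -0.0607, -0.4833)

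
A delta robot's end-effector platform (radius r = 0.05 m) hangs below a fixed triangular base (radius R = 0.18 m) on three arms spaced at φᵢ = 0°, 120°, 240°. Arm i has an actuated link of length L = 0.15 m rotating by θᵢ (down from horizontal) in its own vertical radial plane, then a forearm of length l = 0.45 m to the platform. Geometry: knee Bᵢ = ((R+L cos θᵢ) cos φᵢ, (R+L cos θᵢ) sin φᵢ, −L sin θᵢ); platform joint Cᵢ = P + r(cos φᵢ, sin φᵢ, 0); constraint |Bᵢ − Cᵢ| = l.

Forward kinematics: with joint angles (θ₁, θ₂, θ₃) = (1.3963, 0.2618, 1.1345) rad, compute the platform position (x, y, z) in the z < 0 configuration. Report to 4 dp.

φ1=0.0°: virtual centre (0.1560, 0.0000, -0.1477), radius l
S2 = (0.2749·cos120.0°, 0.2749·sin120.0°, -0.0388) = (-0.1374, 0.2381, -0.0388)
S3 = (0.1934·cos240.0°, 0.1934·sin240.0°, -0.1359) = (-0.0967, -0.1675, -0.1359)
subtract pairs → two planes through P
[-0.5870 0.4761 0.2178]·P = 0.0309;  [-0.5055 -0.3350 0.0235]·P = 0.0097
det = 0.4373;  x = -0.0342+0.1925z,  y = 0.0227+-0.2202z
into |P−S₁|² = l²: 1.0855z² + 0.2122z + -0.1440 = 0;  Δ = 0.6701;  z = -0.4748 or 0.2793 → z<0 root = -0.4748
x = -0.1256, y = 0.1272

(-0.1256, 0.1272, -0.4748)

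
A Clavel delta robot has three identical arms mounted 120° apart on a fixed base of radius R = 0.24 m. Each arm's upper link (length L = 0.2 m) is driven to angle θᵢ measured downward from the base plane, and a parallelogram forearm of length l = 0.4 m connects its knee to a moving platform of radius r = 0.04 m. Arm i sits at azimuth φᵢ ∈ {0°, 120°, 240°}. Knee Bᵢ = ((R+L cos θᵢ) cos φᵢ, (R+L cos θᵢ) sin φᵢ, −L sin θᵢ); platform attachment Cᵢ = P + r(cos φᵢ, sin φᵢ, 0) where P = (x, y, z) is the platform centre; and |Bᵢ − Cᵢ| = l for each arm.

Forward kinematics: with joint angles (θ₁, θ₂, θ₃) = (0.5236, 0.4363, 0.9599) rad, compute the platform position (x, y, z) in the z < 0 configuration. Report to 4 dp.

(0.0251, 0.0613, -0.2873)

centre 1 = (0.3732·cos0.0°, 0.3732·sin0.0°, -0.1000) = (0.3732, 0.0000, -0.1000)
φ2=120.0°: virtual centre (-0.1906, 0.3302, -0.0845), radius l
φ3=240.0°: virtual centre (-0.1574, -0.2726, -0.1638), radius l
subtract pairs → two planes through P
[-1.1277 0.6604 0.0310]·P = 0.0032;  [-1.0611 -0.5451 -0.1277]·P = -0.0234
det = 1.3154;  x = 0.0104+-0.0513z,  y = 0.0227+-0.1344z
into |P−centre ₁|² = l²: 1.0207z² + 0.2311z + -0.0179 = 0;  Δ = 0.1263;  z = -0.2873 or 0.0609 → z<0 root = -0.2873
x = 0.0251, y = 0.0613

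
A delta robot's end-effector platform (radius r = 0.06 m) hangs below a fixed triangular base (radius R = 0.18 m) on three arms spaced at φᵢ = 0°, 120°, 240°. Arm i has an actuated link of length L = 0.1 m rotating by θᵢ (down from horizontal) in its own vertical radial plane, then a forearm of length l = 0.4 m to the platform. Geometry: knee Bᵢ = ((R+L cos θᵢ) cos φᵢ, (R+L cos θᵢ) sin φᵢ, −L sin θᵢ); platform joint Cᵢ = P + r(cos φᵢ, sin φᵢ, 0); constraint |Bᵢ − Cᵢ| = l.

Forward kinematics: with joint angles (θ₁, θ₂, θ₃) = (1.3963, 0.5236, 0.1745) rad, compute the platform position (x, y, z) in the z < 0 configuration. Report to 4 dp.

φ1=0.0°: virtual centre (0.1374, 0.0000, -0.0985), radius l
φ2=120.0°: virtual centre (-0.1033, 0.1789, -0.0500), radius l
arm 3 at φ=240.0°: (R−r)+L cos θ3 = 0.2185;  centre 3 = (-0.1092, -0.1892, -0.0174)
subtract pairs → two planes through P
[-0.4813 0.3578 0.0970]·P = 0.0166;  [-0.4932 -0.3784 0.1622]·P = 0.0195
Cramer: x(z) = -0.0370+0.2642z;  y(z) = -0.0033+0.0844z
sphere 1 gives Az²+Bz+C=0 with A=1.0769, B=0.1043, C=-0.1199;  B²−4AC=0.5274;  roots -0.3856, 0.2887;  negative root z = -0.3856
x = -0.1388, y = -0.0358

(-0.1388, -0.0358, -0.3856)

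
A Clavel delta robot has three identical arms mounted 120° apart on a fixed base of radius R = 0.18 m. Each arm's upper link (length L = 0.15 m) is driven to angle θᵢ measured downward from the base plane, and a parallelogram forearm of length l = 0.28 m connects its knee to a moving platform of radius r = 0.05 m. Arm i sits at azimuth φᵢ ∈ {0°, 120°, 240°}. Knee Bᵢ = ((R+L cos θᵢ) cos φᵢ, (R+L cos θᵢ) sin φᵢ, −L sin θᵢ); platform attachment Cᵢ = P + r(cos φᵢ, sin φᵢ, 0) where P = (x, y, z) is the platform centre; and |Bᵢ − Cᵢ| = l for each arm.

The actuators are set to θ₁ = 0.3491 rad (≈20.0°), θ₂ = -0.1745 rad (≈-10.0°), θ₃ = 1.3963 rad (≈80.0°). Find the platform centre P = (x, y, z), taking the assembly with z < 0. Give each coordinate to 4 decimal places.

O1 = (0.2710·cos0.0°, 0.2710·sin0.0°, -0.0513) = (0.2710, 0.0000, -0.0513)
O2 = (0.2777·cos120.0°, 0.2777·sin120.0°, 0.0260) = (-0.1389, 0.2405, 0.0260)
O3 = (0.1560·cos240.0°, 0.1560·sin240.0°, -0.1477) = (-0.0780, -0.1351, -0.1477)
eliminate P² terms by subtracting sphere 1 from 2 and 3
linear system: -0.8196x+0.4810y = 0.0018−0.1547z; -0.6979x+-0.2703y = -0.0299−-0.1928z
det = 0.5573;  x = 0.0249+-0.0914z,  y = 0.0461+-0.4774z
sphere 1 gives Az²+Bz+C=0 with A=1.2362, B=0.1035, C=-0.0131;  B²−4AC=0.0756;  roots -0.1531, 0.0693;  negative root z = -0.1531
x = 0.0389, y = 0.1192

(0.0389, 0.1192, -0.1531)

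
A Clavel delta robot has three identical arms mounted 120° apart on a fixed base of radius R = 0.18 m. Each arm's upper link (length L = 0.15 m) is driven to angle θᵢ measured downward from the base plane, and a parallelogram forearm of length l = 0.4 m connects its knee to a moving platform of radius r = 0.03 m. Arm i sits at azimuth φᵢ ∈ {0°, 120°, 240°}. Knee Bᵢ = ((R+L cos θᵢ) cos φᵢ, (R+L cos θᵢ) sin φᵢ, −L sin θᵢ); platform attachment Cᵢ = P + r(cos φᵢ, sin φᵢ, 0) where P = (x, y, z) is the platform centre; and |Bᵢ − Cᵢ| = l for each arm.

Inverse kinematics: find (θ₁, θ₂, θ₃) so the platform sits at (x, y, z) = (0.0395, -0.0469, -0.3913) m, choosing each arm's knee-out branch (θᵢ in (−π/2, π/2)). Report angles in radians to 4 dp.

rotate P by −φ1: (0.0395, -0.0469, -0.3913)
  e−x'=0.1105;  (l²−L²−(e−x')²−y'²−z²)/2L = -0.1001
  √(A²+B²)=0.4066;  θ1 = -1.2956+1.8195 ≈ 0.5239
arm 2 (φ=120.0°): x'=-0.0604, y'=-0.0108
  A=0.2104, B=-0.3913, C=(l²−L²−A²−y'²−z²)/(2L)=-0.2000
  γ=atan2(-0.3913,0.2104)=-1.0775;  ψ=arccos(-0.4501)=2.0376;  θ2=γ+ψ≈0.9601
φ3=240.0° → target in arm frame (0.0209, 0.0577)
  e−x'=0.1291;  (l²−L²−(e−x')²−y'²−z²)/2L = -0.1187
  γ=atan2(-0.3913,0.1291)=-1.2520;  ψ=arccos(-0.2881)=1.8631;  θ3=γ+ψ≈0.6110

θ₁ = 0.5239, θ₂ = 0.9601, θ₃ = 0.6110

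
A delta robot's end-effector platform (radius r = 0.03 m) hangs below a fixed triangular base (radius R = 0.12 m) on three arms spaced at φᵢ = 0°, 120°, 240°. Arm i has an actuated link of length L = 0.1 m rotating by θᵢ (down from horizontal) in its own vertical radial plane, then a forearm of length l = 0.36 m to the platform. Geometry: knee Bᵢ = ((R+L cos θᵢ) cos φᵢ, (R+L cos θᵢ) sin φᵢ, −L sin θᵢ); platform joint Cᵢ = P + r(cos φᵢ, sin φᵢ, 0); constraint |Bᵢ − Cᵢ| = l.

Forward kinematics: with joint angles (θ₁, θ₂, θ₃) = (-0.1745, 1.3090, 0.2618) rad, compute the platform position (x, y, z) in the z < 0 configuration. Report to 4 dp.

(0.1204, -0.1251, -0.3133)

φ1=0.0°: virtual centre (0.1885, 0.0000, 0.0174), radius l
φ2=120.0°: virtual centre (-0.0579, 0.1004, -0.0966), radius l
arm 3 at φ=240.0°: ρ3 = 0.1866;  S3 = (-0.0933, -0.1616, -0.0259)
eliminate P² terms by subtracting sphere 1 from 2 and 3
linear system: -0.4928x+0.2007y = -0.0131−-0.2279z; -0.5636x+-0.3232y = -0.0003−-0.0865z
Cramer: x(z) = 0.0158-0.3341z;  y(z) = -0.0264+0.3150z
quadratic in z: (1.2109)z²+(0.0641)z+(-0.0988)=0, √Δ=0.6946 → z ∈ {-0.3133, 0.2604}; z = -0.3133 (taking z<0)
x = 0.1204, y = -0.1251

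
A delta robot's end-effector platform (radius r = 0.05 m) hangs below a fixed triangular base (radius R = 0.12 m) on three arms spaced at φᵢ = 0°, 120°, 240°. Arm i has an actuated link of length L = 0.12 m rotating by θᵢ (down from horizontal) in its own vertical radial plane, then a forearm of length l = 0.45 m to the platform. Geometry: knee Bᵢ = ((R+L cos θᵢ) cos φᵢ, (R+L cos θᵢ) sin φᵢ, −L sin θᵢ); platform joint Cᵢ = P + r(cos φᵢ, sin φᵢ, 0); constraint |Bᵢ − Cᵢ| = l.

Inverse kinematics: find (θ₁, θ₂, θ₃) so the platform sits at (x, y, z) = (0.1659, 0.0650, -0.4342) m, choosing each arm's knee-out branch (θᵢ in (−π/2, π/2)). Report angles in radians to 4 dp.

φ1=0.0° → target in arm frame (0.1659, 0.0650)
  e−x'=-0.0959;  (l²−L²−(e−x')²−y'²−z²)/2L = -0.0577
  √(A²+B²)=0.4447;  θ1 = -1.7882+1.7010 ≈ -0.0872
rotate P by −φ2: (-0.0267, -0.1762, -0.4342)
  A cos θ + B sin θ = C:  0.0967·cos θ + -0.4342·sin θ = -0.1700
  θ2 = atan2(B,A) + arccos(C/0.4448) = 0.6113
φ3=240.0° → target in arm frame (-0.1392, 0.1112)
  e−x'=0.2092;  (l²−L²−(e−x')²−y'²−z²)/2L = -0.2357
  √(A²+B²)=0.4820;  θ3 = -1.1217+2.0818 ≈ 0.9601

θ₁ = -0.0872, θ₂ = 0.6113, θ₃ = 0.9601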